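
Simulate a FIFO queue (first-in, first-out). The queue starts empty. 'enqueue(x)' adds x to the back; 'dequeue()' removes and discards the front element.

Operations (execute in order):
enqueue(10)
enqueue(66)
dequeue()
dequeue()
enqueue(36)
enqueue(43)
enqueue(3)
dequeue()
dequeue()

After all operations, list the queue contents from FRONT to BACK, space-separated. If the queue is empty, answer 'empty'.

enqueue(10): [10]
enqueue(66): [10, 66]
dequeue(): [66]
dequeue(): []
enqueue(36): [36]
enqueue(43): [36, 43]
enqueue(3): [36, 43, 3]
dequeue(): [43, 3]
dequeue(): [3]

Answer: 3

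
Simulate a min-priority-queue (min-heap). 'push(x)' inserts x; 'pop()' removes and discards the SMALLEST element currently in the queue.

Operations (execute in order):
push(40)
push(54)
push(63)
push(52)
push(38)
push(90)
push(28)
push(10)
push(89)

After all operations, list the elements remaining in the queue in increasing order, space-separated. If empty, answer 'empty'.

Answer: 10 28 38 40 52 54 63 89 90

Derivation:
push(40): heap contents = [40]
push(54): heap contents = [40, 54]
push(63): heap contents = [40, 54, 63]
push(52): heap contents = [40, 52, 54, 63]
push(38): heap contents = [38, 40, 52, 54, 63]
push(90): heap contents = [38, 40, 52, 54, 63, 90]
push(28): heap contents = [28, 38, 40, 52, 54, 63, 90]
push(10): heap contents = [10, 28, 38, 40, 52, 54, 63, 90]
push(89): heap contents = [10, 28, 38, 40, 52, 54, 63, 89, 90]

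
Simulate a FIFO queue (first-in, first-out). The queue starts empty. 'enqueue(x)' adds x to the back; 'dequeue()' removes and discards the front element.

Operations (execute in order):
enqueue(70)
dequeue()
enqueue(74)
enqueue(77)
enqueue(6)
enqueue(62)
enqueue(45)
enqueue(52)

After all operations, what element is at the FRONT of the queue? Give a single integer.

Answer: 74

Derivation:
enqueue(70): queue = [70]
dequeue(): queue = []
enqueue(74): queue = [74]
enqueue(77): queue = [74, 77]
enqueue(6): queue = [74, 77, 6]
enqueue(62): queue = [74, 77, 6, 62]
enqueue(45): queue = [74, 77, 6, 62, 45]
enqueue(52): queue = [74, 77, 6, 62, 45, 52]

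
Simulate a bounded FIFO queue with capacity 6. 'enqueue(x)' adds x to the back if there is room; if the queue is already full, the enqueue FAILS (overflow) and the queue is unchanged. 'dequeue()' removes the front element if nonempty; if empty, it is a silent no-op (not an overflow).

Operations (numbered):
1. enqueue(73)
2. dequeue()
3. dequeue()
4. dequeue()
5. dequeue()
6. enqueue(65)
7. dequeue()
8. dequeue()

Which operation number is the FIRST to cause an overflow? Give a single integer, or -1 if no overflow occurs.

Answer: -1

Derivation:
1. enqueue(73): size=1
2. dequeue(): size=0
3. dequeue(): empty, no-op, size=0
4. dequeue(): empty, no-op, size=0
5. dequeue(): empty, no-op, size=0
6. enqueue(65): size=1
7. dequeue(): size=0
8. dequeue(): empty, no-op, size=0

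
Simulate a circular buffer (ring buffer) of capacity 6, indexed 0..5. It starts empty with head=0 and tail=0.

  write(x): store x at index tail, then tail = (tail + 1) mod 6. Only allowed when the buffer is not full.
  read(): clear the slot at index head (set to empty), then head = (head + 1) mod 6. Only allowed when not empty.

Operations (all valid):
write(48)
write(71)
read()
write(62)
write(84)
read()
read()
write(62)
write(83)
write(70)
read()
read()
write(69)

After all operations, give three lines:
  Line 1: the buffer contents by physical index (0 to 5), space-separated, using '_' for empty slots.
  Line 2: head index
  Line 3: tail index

write(48): buf=[48 _ _ _ _ _], head=0, tail=1, size=1
write(71): buf=[48 71 _ _ _ _], head=0, tail=2, size=2
read(): buf=[_ 71 _ _ _ _], head=1, tail=2, size=1
write(62): buf=[_ 71 62 _ _ _], head=1, tail=3, size=2
write(84): buf=[_ 71 62 84 _ _], head=1, tail=4, size=3
read(): buf=[_ _ 62 84 _ _], head=2, tail=4, size=2
read(): buf=[_ _ _ 84 _ _], head=3, tail=4, size=1
write(62): buf=[_ _ _ 84 62 _], head=3, tail=5, size=2
write(83): buf=[_ _ _ 84 62 83], head=3, tail=0, size=3
write(70): buf=[70 _ _ 84 62 83], head=3, tail=1, size=4
read(): buf=[70 _ _ _ 62 83], head=4, tail=1, size=3
read(): buf=[70 _ _ _ _ 83], head=5, tail=1, size=2
write(69): buf=[70 69 _ _ _ 83], head=5, tail=2, size=3

Answer: 70 69 _ _ _ 83
5
2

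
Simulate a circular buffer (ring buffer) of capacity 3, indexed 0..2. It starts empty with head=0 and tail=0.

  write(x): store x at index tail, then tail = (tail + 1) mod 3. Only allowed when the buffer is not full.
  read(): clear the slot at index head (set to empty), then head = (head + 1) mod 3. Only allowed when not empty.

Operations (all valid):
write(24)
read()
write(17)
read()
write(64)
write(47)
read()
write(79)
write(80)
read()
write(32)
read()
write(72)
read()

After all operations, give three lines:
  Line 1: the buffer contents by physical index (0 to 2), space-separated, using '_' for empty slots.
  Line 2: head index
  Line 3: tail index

write(24): buf=[24 _ _], head=0, tail=1, size=1
read(): buf=[_ _ _], head=1, tail=1, size=0
write(17): buf=[_ 17 _], head=1, tail=2, size=1
read(): buf=[_ _ _], head=2, tail=2, size=0
write(64): buf=[_ _ 64], head=2, tail=0, size=1
write(47): buf=[47 _ 64], head=2, tail=1, size=2
read(): buf=[47 _ _], head=0, tail=1, size=1
write(79): buf=[47 79 _], head=0, tail=2, size=2
write(80): buf=[47 79 80], head=0, tail=0, size=3
read(): buf=[_ 79 80], head=1, tail=0, size=2
write(32): buf=[32 79 80], head=1, tail=1, size=3
read(): buf=[32 _ 80], head=2, tail=1, size=2
write(72): buf=[32 72 80], head=2, tail=2, size=3
read(): buf=[32 72 _], head=0, tail=2, size=2

Answer: 32 72 _
0
2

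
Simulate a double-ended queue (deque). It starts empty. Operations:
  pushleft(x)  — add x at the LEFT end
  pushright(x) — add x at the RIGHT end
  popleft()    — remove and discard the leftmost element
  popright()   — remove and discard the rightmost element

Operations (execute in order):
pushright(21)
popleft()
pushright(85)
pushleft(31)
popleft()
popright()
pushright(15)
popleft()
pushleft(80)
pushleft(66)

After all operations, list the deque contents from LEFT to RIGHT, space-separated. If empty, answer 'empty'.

Answer: 66 80

Derivation:
pushright(21): [21]
popleft(): []
pushright(85): [85]
pushleft(31): [31, 85]
popleft(): [85]
popright(): []
pushright(15): [15]
popleft(): []
pushleft(80): [80]
pushleft(66): [66, 80]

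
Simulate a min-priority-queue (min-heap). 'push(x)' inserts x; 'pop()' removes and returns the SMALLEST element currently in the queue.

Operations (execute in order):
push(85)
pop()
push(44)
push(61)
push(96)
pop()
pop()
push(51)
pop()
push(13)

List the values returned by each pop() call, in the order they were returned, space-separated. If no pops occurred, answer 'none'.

Answer: 85 44 61 51

Derivation:
push(85): heap contents = [85]
pop() → 85: heap contents = []
push(44): heap contents = [44]
push(61): heap contents = [44, 61]
push(96): heap contents = [44, 61, 96]
pop() → 44: heap contents = [61, 96]
pop() → 61: heap contents = [96]
push(51): heap contents = [51, 96]
pop() → 51: heap contents = [96]
push(13): heap contents = [13, 96]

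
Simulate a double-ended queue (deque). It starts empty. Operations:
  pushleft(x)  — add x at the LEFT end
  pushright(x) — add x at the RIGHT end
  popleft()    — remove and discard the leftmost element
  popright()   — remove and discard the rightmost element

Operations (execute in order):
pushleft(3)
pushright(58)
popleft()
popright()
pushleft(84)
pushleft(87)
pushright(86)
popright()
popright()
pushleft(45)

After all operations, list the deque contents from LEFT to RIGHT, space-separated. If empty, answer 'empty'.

Answer: 45 87

Derivation:
pushleft(3): [3]
pushright(58): [3, 58]
popleft(): [58]
popright(): []
pushleft(84): [84]
pushleft(87): [87, 84]
pushright(86): [87, 84, 86]
popright(): [87, 84]
popright(): [87]
pushleft(45): [45, 87]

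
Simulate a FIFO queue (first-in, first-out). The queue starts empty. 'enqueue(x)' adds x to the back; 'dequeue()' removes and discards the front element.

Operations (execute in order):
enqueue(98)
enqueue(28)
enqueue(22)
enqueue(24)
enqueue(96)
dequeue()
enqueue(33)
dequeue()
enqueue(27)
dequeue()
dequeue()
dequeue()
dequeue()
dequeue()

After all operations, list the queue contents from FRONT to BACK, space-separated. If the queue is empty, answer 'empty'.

Answer: empty

Derivation:
enqueue(98): [98]
enqueue(28): [98, 28]
enqueue(22): [98, 28, 22]
enqueue(24): [98, 28, 22, 24]
enqueue(96): [98, 28, 22, 24, 96]
dequeue(): [28, 22, 24, 96]
enqueue(33): [28, 22, 24, 96, 33]
dequeue(): [22, 24, 96, 33]
enqueue(27): [22, 24, 96, 33, 27]
dequeue(): [24, 96, 33, 27]
dequeue(): [96, 33, 27]
dequeue(): [33, 27]
dequeue(): [27]
dequeue(): []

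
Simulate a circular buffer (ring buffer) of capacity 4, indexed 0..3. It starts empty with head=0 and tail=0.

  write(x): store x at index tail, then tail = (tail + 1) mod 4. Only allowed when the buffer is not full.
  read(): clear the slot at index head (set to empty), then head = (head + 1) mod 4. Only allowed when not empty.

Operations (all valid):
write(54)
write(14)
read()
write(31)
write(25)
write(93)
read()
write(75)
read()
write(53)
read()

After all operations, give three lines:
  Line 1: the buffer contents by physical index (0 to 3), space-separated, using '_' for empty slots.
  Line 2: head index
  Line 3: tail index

write(54): buf=[54 _ _ _], head=0, tail=1, size=1
write(14): buf=[54 14 _ _], head=0, tail=2, size=2
read(): buf=[_ 14 _ _], head=1, tail=2, size=1
write(31): buf=[_ 14 31 _], head=1, tail=3, size=2
write(25): buf=[_ 14 31 25], head=1, tail=0, size=3
write(93): buf=[93 14 31 25], head=1, tail=1, size=4
read(): buf=[93 _ 31 25], head=2, tail=1, size=3
write(75): buf=[93 75 31 25], head=2, tail=2, size=4
read(): buf=[93 75 _ 25], head=3, tail=2, size=3
write(53): buf=[93 75 53 25], head=3, tail=3, size=4
read(): buf=[93 75 53 _], head=0, tail=3, size=3

Answer: 93 75 53 _
0
3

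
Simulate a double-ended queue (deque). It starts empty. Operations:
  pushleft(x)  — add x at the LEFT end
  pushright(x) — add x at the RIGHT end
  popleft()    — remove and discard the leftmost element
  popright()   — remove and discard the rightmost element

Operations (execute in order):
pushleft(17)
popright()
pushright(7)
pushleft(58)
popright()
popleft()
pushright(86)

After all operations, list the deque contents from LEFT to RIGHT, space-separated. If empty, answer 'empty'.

Answer: 86

Derivation:
pushleft(17): [17]
popright(): []
pushright(7): [7]
pushleft(58): [58, 7]
popright(): [58]
popleft(): []
pushright(86): [86]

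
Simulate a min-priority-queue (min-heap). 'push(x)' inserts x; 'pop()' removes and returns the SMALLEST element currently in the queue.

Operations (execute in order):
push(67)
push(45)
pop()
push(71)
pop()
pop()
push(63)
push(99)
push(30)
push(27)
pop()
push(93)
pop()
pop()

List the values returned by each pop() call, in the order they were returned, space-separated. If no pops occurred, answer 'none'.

push(67): heap contents = [67]
push(45): heap contents = [45, 67]
pop() → 45: heap contents = [67]
push(71): heap contents = [67, 71]
pop() → 67: heap contents = [71]
pop() → 71: heap contents = []
push(63): heap contents = [63]
push(99): heap contents = [63, 99]
push(30): heap contents = [30, 63, 99]
push(27): heap contents = [27, 30, 63, 99]
pop() → 27: heap contents = [30, 63, 99]
push(93): heap contents = [30, 63, 93, 99]
pop() → 30: heap contents = [63, 93, 99]
pop() → 63: heap contents = [93, 99]

Answer: 45 67 71 27 30 63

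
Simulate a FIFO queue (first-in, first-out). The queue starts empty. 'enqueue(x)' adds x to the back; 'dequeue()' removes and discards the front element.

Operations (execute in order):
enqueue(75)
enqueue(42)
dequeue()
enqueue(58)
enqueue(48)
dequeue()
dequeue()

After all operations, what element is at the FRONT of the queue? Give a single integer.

Answer: 48

Derivation:
enqueue(75): queue = [75]
enqueue(42): queue = [75, 42]
dequeue(): queue = [42]
enqueue(58): queue = [42, 58]
enqueue(48): queue = [42, 58, 48]
dequeue(): queue = [58, 48]
dequeue(): queue = [48]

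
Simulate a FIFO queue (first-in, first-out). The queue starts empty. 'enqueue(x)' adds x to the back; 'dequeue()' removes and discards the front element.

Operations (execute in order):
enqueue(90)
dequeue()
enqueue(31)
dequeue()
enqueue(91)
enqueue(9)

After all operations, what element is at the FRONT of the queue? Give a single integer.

enqueue(90): queue = [90]
dequeue(): queue = []
enqueue(31): queue = [31]
dequeue(): queue = []
enqueue(91): queue = [91]
enqueue(9): queue = [91, 9]

Answer: 91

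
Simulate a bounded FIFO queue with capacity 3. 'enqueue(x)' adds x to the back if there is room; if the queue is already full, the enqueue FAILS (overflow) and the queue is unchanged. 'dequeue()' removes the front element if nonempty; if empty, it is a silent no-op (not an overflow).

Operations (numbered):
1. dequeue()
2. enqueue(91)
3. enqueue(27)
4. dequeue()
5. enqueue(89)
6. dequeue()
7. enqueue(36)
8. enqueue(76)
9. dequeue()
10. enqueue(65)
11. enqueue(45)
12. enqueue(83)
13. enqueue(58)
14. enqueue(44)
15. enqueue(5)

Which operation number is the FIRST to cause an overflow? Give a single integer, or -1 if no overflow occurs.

Answer: 11

Derivation:
1. dequeue(): empty, no-op, size=0
2. enqueue(91): size=1
3. enqueue(27): size=2
4. dequeue(): size=1
5. enqueue(89): size=2
6. dequeue(): size=1
7. enqueue(36): size=2
8. enqueue(76): size=3
9. dequeue(): size=2
10. enqueue(65): size=3
11. enqueue(45): size=3=cap → OVERFLOW (fail)
12. enqueue(83): size=3=cap → OVERFLOW (fail)
13. enqueue(58): size=3=cap → OVERFLOW (fail)
14. enqueue(44): size=3=cap → OVERFLOW (fail)
15. enqueue(5): size=3=cap → OVERFLOW (fail)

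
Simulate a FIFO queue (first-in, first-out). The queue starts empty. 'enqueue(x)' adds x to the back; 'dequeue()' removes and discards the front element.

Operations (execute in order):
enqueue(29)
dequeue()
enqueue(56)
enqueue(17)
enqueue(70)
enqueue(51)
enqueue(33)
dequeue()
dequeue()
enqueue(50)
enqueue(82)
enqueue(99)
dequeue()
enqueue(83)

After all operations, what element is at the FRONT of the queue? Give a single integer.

Answer: 51

Derivation:
enqueue(29): queue = [29]
dequeue(): queue = []
enqueue(56): queue = [56]
enqueue(17): queue = [56, 17]
enqueue(70): queue = [56, 17, 70]
enqueue(51): queue = [56, 17, 70, 51]
enqueue(33): queue = [56, 17, 70, 51, 33]
dequeue(): queue = [17, 70, 51, 33]
dequeue(): queue = [70, 51, 33]
enqueue(50): queue = [70, 51, 33, 50]
enqueue(82): queue = [70, 51, 33, 50, 82]
enqueue(99): queue = [70, 51, 33, 50, 82, 99]
dequeue(): queue = [51, 33, 50, 82, 99]
enqueue(83): queue = [51, 33, 50, 82, 99, 83]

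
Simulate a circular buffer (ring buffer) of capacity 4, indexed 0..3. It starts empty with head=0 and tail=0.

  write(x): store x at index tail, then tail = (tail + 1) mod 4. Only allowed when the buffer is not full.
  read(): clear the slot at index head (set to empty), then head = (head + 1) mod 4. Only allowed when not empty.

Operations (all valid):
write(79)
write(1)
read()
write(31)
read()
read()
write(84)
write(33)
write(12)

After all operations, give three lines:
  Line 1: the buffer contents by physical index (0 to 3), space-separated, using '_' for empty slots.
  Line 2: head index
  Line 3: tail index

Answer: 33 12 _ 84
3
2

Derivation:
write(79): buf=[79 _ _ _], head=0, tail=1, size=1
write(1): buf=[79 1 _ _], head=0, tail=2, size=2
read(): buf=[_ 1 _ _], head=1, tail=2, size=1
write(31): buf=[_ 1 31 _], head=1, tail=3, size=2
read(): buf=[_ _ 31 _], head=2, tail=3, size=1
read(): buf=[_ _ _ _], head=3, tail=3, size=0
write(84): buf=[_ _ _ 84], head=3, tail=0, size=1
write(33): buf=[33 _ _ 84], head=3, tail=1, size=2
write(12): buf=[33 12 _ 84], head=3, tail=2, size=3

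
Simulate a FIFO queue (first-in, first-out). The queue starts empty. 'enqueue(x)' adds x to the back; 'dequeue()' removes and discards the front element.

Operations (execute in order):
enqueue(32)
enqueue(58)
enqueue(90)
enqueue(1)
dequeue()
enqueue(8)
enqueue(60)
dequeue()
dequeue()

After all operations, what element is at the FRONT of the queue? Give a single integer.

Answer: 1

Derivation:
enqueue(32): queue = [32]
enqueue(58): queue = [32, 58]
enqueue(90): queue = [32, 58, 90]
enqueue(1): queue = [32, 58, 90, 1]
dequeue(): queue = [58, 90, 1]
enqueue(8): queue = [58, 90, 1, 8]
enqueue(60): queue = [58, 90, 1, 8, 60]
dequeue(): queue = [90, 1, 8, 60]
dequeue(): queue = [1, 8, 60]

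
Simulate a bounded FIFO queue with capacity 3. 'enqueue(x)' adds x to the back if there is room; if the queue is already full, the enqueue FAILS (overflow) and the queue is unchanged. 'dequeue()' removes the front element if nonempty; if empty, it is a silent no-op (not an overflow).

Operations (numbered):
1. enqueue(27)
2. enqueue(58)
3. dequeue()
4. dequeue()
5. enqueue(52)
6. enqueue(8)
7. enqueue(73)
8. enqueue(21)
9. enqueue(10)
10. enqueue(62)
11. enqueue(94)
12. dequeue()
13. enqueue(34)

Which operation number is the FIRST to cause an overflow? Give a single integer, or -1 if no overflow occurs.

Answer: 8

Derivation:
1. enqueue(27): size=1
2. enqueue(58): size=2
3. dequeue(): size=1
4. dequeue(): size=0
5. enqueue(52): size=1
6. enqueue(8): size=2
7. enqueue(73): size=3
8. enqueue(21): size=3=cap → OVERFLOW (fail)
9. enqueue(10): size=3=cap → OVERFLOW (fail)
10. enqueue(62): size=3=cap → OVERFLOW (fail)
11. enqueue(94): size=3=cap → OVERFLOW (fail)
12. dequeue(): size=2
13. enqueue(34): size=3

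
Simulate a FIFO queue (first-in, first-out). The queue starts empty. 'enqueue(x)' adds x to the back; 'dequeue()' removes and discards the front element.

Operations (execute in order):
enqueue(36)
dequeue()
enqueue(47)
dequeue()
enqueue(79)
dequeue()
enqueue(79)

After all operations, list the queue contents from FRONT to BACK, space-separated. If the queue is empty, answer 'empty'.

Answer: 79

Derivation:
enqueue(36): [36]
dequeue(): []
enqueue(47): [47]
dequeue(): []
enqueue(79): [79]
dequeue(): []
enqueue(79): [79]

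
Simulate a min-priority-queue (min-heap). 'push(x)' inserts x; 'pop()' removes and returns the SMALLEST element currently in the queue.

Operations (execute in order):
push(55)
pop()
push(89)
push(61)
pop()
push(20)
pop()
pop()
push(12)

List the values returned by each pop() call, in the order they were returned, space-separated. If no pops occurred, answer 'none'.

push(55): heap contents = [55]
pop() → 55: heap contents = []
push(89): heap contents = [89]
push(61): heap contents = [61, 89]
pop() → 61: heap contents = [89]
push(20): heap contents = [20, 89]
pop() → 20: heap contents = [89]
pop() → 89: heap contents = []
push(12): heap contents = [12]

Answer: 55 61 20 89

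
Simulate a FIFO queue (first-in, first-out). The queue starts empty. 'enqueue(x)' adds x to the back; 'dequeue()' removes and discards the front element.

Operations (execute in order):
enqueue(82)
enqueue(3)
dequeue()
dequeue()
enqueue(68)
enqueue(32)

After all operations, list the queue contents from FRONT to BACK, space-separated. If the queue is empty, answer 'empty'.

enqueue(82): [82]
enqueue(3): [82, 3]
dequeue(): [3]
dequeue(): []
enqueue(68): [68]
enqueue(32): [68, 32]

Answer: 68 32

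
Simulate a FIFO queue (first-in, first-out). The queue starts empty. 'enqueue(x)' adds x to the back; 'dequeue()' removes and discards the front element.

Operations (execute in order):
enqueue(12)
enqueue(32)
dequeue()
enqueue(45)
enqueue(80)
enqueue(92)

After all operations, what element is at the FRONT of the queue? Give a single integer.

Answer: 32

Derivation:
enqueue(12): queue = [12]
enqueue(32): queue = [12, 32]
dequeue(): queue = [32]
enqueue(45): queue = [32, 45]
enqueue(80): queue = [32, 45, 80]
enqueue(92): queue = [32, 45, 80, 92]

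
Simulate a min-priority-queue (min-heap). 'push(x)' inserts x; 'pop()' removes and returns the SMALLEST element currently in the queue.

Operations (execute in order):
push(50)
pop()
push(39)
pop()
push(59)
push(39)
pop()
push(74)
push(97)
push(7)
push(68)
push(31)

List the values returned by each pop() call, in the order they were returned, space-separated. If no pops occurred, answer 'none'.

push(50): heap contents = [50]
pop() → 50: heap contents = []
push(39): heap contents = [39]
pop() → 39: heap contents = []
push(59): heap contents = [59]
push(39): heap contents = [39, 59]
pop() → 39: heap contents = [59]
push(74): heap contents = [59, 74]
push(97): heap contents = [59, 74, 97]
push(7): heap contents = [7, 59, 74, 97]
push(68): heap contents = [7, 59, 68, 74, 97]
push(31): heap contents = [7, 31, 59, 68, 74, 97]

Answer: 50 39 39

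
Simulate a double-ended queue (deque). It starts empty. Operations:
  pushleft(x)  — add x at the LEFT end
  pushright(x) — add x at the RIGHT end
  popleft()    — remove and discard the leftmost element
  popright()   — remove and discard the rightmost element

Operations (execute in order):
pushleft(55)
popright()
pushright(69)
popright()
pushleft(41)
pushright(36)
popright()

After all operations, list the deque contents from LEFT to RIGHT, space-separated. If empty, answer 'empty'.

Answer: 41

Derivation:
pushleft(55): [55]
popright(): []
pushright(69): [69]
popright(): []
pushleft(41): [41]
pushright(36): [41, 36]
popright(): [41]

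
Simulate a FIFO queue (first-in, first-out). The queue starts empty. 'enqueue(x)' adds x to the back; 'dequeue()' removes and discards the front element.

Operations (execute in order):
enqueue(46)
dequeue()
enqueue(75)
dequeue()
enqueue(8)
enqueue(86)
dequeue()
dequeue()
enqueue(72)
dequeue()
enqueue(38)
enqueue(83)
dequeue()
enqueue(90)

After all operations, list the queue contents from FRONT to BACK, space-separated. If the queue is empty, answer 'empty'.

Answer: 83 90

Derivation:
enqueue(46): [46]
dequeue(): []
enqueue(75): [75]
dequeue(): []
enqueue(8): [8]
enqueue(86): [8, 86]
dequeue(): [86]
dequeue(): []
enqueue(72): [72]
dequeue(): []
enqueue(38): [38]
enqueue(83): [38, 83]
dequeue(): [83]
enqueue(90): [83, 90]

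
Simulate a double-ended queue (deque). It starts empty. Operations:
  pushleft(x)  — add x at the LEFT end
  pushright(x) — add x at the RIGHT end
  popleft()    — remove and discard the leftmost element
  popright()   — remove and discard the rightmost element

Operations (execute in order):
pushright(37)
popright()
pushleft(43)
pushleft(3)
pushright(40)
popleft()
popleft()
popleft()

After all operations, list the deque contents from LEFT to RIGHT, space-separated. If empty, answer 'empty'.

Answer: empty

Derivation:
pushright(37): [37]
popright(): []
pushleft(43): [43]
pushleft(3): [3, 43]
pushright(40): [3, 43, 40]
popleft(): [43, 40]
popleft(): [40]
popleft(): []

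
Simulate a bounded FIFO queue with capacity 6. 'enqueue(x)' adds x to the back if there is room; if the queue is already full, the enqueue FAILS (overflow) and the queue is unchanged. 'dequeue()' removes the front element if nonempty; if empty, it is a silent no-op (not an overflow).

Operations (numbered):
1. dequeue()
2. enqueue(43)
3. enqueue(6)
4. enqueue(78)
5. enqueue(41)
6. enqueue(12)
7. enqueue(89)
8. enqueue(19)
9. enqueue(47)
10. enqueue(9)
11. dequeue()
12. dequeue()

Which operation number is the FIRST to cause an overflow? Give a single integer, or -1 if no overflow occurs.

Answer: 8

Derivation:
1. dequeue(): empty, no-op, size=0
2. enqueue(43): size=1
3. enqueue(6): size=2
4. enqueue(78): size=3
5. enqueue(41): size=4
6. enqueue(12): size=5
7. enqueue(89): size=6
8. enqueue(19): size=6=cap → OVERFLOW (fail)
9. enqueue(47): size=6=cap → OVERFLOW (fail)
10. enqueue(9): size=6=cap → OVERFLOW (fail)
11. dequeue(): size=5
12. dequeue(): size=4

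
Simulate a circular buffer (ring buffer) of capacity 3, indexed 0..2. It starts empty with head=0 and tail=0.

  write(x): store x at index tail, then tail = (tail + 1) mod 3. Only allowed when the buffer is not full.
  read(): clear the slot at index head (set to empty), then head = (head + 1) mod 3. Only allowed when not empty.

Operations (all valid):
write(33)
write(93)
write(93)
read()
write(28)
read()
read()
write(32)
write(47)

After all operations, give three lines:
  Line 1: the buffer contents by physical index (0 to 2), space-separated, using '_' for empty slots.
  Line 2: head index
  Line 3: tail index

Answer: 28 32 47
0
0

Derivation:
write(33): buf=[33 _ _], head=0, tail=1, size=1
write(93): buf=[33 93 _], head=0, tail=2, size=2
write(93): buf=[33 93 93], head=0, tail=0, size=3
read(): buf=[_ 93 93], head=1, tail=0, size=2
write(28): buf=[28 93 93], head=1, tail=1, size=3
read(): buf=[28 _ 93], head=2, tail=1, size=2
read(): buf=[28 _ _], head=0, tail=1, size=1
write(32): buf=[28 32 _], head=0, tail=2, size=2
write(47): buf=[28 32 47], head=0, tail=0, size=3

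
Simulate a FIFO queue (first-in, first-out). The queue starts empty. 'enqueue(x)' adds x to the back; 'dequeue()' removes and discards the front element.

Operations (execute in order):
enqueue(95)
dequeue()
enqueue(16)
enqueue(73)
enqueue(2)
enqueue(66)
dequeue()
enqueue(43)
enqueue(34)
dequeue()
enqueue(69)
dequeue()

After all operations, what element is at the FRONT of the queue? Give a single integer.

Answer: 66

Derivation:
enqueue(95): queue = [95]
dequeue(): queue = []
enqueue(16): queue = [16]
enqueue(73): queue = [16, 73]
enqueue(2): queue = [16, 73, 2]
enqueue(66): queue = [16, 73, 2, 66]
dequeue(): queue = [73, 2, 66]
enqueue(43): queue = [73, 2, 66, 43]
enqueue(34): queue = [73, 2, 66, 43, 34]
dequeue(): queue = [2, 66, 43, 34]
enqueue(69): queue = [2, 66, 43, 34, 69]
dequeue(): queue = [66, 43, 34, 69]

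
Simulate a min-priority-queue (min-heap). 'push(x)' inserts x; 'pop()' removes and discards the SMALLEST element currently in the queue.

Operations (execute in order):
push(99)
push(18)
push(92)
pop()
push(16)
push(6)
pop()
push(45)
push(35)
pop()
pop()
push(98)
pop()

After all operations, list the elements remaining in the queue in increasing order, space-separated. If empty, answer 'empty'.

push(99): heap contents = [99]
push(18): heap contents = [18, 99]
push(92): heap contents = [18, 92, 99]
pop() → 18: heap contents = [92, 99]
push(16): heap contents = [16, 92, 99]
push(6): heap contents = [6, 16, 92, 99]
pop() → 6: heap contents = [16, 92, 99]
push(45): heap contents = [16, 45, 92, 99]
push(35): heap contents = [16, 35, 45, 92, 99]
pop() → 16: heap contents = [35, 45, 92, 99]
pop() → 35: heap contents = [45, 92, 99]
push(98): heap contents = [45, 92, 98, 99]
pop() → 45: heap contents = [92, 98, 99]

Answer: 92 98 99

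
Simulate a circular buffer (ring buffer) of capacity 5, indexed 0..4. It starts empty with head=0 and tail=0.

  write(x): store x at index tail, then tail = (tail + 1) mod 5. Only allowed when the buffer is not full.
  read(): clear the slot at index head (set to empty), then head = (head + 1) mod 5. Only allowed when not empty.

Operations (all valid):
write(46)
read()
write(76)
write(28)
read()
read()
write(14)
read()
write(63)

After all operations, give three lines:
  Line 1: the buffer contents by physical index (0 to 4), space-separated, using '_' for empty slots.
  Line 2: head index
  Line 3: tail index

write(46): buf=[46 _ _ _ _], head=0, tail=1, size=1
read(): buf=[_ _ _ _ _], head=1, tail=1, size=0
write(76): buf=[_ 76 _ _ _], head=1, tail=2, size=1
write(28): buf=[_ 76 28 _ _], head=1, tail=3, size=2
read(): buf=[_ _ 28 _ _], head=2, tail=3, size=1
read(): buf=[_ _ _ _ _], head=3, tail=3, size=0
write(14): buf=[_ _ _ 14 _], head=3, tail=4, size=1
read(): buf=[_ _ _ _ _], head=4, tail=4, size=0
write(63): buf=[_ _ _ _ 63], head=4, tail=0, size=1

Answer: _ _ _ _ 63
4
0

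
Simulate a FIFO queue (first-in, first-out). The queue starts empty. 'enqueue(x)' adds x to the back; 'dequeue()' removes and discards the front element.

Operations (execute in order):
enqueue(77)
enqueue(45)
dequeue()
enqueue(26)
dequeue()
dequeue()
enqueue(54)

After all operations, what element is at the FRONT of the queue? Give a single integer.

enqueue(77): queue = [77]
enqueue(45): queue = [77, 45]
dequeue(): queue = [45]
enqueue(26): queue = [45, 26]
dequeue(): queue = [26]
dequeue(): queue = []
enqueue(54): queue = [54]

Answer: 54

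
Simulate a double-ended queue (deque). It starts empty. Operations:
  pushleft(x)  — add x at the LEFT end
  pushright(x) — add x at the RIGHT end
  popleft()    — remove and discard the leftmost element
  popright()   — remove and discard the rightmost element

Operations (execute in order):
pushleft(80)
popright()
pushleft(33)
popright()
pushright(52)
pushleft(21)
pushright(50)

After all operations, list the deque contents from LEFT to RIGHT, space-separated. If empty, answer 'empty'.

pushleft(80): [80]
popright(): []
pushleft(33): [33]
popright(): []
pushright(52): [52]
pushleft(21): [21, 52]
pushright(50): [21, 52, 50]

Answer: 21 52 50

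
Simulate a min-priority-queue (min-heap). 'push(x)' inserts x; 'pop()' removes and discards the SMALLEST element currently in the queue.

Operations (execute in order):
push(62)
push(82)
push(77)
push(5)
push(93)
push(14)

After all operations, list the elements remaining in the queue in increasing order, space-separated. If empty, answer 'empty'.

push(62): heap contents = [62]
push(82): heap contents = [62, 82]
push(77): heap contents = [62, 77, 82]
push(5): heap contents = [5, 62, 77, 82]
push(93): heap contents = [5, 62, 77, 82, 93]
push(14): heap contents = [5, 14, 62, 77, 82, 93]

Answer: 5 14 62 77 82 93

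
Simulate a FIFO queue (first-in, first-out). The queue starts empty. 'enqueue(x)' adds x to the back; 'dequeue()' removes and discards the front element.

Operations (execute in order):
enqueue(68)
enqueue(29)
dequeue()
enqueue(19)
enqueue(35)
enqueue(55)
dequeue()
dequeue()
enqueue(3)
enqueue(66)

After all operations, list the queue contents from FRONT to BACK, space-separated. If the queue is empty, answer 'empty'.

Answer: 35 55 3 66

Derivation:
enqueue(68): [68]
enqueue(29): [68, 29]
dequeue(): [29]
enqueue(19): [29, 19]
enqueue(35): [29, 19, 35]
enqueue(55): [29, 19, 35, 55]
dequeue(): [19, 35, 55]
dequeue(): [35, 55]
enqueue(3): [35, 55, 3]
enqueue(66): [35, 55, 3, 66]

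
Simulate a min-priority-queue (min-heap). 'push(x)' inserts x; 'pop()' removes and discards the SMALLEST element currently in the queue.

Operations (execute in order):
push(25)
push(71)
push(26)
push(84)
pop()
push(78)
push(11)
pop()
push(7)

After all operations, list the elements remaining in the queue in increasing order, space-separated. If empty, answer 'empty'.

push(25): heap contents = [25]
push(71): heap contents = [25, 71]
push(26): heap contents = [25, 26, 71]
push(84): heap contents = [25, 26, 71, 84]
pop() → 25: heap contents = [26, 71, 84]
push(78): heap contents = [26, 71, 78, 84]
push(11): heap contents = [11, 26, 71, 78, 84]
pop() → 11: heap contents = [26, 71, 78, 84]
push(7): heap contents = [7, 26, 71, 78, 84]

Answer: 7 26 71 78 84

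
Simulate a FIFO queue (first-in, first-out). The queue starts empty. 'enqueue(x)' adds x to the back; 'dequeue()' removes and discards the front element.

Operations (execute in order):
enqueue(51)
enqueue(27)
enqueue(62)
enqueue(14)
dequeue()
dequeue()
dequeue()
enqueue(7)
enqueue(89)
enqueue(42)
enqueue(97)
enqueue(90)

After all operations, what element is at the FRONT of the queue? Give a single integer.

enqueue(51): queue = [51]
enqueue(27): queue = [51, 27]
enqueue(62): queue = [51, 27, 62]
enqueue(14): queue = [51, 27, 62, 14]
dequeue(): queue = [27, 62, 14]
dequeue(): queue = [62, 14]
dequeue(): queue = [14]
enqueue(7): queue = [14, 7]
enqueue(89): queue = [14, 7, 89]
enqueue(42): queue = [14, 7, 89, 42]
enqueue(97): queue = [14, 7, 89, 42, 97]
enqueue(90): queue = [14, 7, 89, 42, 97, 90]

Answer: 14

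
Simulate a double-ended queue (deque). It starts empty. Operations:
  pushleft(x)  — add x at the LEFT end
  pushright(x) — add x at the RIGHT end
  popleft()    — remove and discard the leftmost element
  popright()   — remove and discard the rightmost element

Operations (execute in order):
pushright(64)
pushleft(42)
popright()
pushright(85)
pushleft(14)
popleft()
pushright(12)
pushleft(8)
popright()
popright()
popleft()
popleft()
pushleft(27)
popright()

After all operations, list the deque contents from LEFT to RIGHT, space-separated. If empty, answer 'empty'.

Answer: empty

Derivation:
pushright(64): [64]
pushleft(42): [42, 64]
popright(): [42]
pushright(85): [42, 85]
pushleft(14): [14, 42, 85]
popleft(): [42, 85]
pushright(12): [42, 85, 12]
pushleft(8): [8, 42, 85, 12]
popright(): [8, 42, 85]
popright(): [8, 42]
popleft(): [42]
popleft(): []
pushleft(27): [27]
popright(): []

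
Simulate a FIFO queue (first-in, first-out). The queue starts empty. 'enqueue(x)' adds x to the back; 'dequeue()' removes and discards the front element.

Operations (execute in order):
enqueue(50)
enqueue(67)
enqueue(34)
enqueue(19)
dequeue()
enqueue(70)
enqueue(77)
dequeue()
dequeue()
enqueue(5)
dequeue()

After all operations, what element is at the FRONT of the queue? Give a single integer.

enqueue(50): queue = [50]
enqueue(67): queue = [50, 67]
enqueue(34): queue = [50, 67, 34]
enqueue(19): queue = [50, 67, 34, 19]
dequeue(): queue = [67, 34, 19]
enqueue(70): queue = [67, 34, 19, 70]
enqueue(77): queue = [67, 34, 19, 70, 77]
dequeue(): queue = [34, 19, 70, 77]
dequeue(): queue = [19, 70, 77]
enqueue(5): queue = [19, 70, 77, 5]
dequeue(): queue = [70, 77, 5]

Answer: 70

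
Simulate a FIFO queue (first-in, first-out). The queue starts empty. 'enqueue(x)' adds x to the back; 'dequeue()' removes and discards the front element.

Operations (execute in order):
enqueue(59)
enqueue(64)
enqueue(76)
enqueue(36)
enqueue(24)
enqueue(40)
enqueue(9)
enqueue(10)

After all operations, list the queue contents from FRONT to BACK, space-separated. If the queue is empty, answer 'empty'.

enqueue(59): [59]
enqueue(64): [59, 64]
enqueue(76): [59, 64, 76]
enqueue(36): [59, 64, 76, 36]
enqueue(24): [59, 64, 76, 36, 24]
enqueue(40): [59, 64, 76, 36, 24, 40]
enqueue(9): [59, 64, 76, 36, 24, 40, 9]
enqueue(10): [59, 64, 76, 36, 24, 40, 9, 10]

Answer: 59 64 76 36 24 40 9 10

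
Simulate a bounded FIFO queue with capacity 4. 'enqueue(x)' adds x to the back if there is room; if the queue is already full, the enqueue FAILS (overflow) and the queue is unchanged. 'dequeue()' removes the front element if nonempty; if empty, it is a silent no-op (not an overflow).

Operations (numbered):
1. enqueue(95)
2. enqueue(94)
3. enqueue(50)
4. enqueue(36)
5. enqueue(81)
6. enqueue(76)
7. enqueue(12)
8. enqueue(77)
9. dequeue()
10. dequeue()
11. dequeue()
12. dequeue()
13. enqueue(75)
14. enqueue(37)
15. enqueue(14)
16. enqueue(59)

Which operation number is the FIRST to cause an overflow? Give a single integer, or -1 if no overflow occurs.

1. enqueue(95): size=1
2. enqueue(94): size=2
3. enqueue(50): size=3
4. enqueue(36): size=4
5. enqueue(81): size=4=cap → OVERFLOW (fail)
6. enqueue(76): size=4=cap → OVERFLOW (fail)
7. enqueue(12): size=4=cap → OVERFLOW (fail)
8. enqueue(77): size=4=cap → OVERFLOW (fail)
9. dequeue(): size=3
10. dequeue(): size=2
11. dequeue(): size=1
12. dequeue(): size=0
13. enqueue(75): size=1
14. enqueue(37): size=2
15. enqueue(14): size=3
16. enqueue(59): size=4

Answer: 5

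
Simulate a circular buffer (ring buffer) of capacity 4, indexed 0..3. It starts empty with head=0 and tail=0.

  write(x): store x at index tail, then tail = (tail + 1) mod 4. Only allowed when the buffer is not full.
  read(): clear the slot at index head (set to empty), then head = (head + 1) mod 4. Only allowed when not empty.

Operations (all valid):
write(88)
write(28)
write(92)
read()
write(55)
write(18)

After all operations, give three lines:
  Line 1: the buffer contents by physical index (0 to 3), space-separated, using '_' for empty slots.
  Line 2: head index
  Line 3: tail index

write(88): buf=[88 _ _ _], head=0, tail=1, size=1
write(28): buf=[88 28 _ _], head=0, tail=2, size=2
write(92): buf=[88 28 92 _], head=0, tail=3, size=3
read(): buf=[_ 28 92 _], head=1, tail=3, size=2
write(55): buf=[_ 28 92 55], head=1, tail=0, size=3
write(18): buf=[18 28 92 55], head=1, tail=1, size=4

Answer: 18 28 92 55
1
1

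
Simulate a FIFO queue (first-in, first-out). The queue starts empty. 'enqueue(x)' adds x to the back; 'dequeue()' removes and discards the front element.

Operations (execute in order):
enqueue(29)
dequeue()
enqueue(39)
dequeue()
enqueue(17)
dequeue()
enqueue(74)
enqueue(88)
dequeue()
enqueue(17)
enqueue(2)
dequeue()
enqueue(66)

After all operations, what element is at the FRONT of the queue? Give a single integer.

Answer: 17

Derivation:
enqueue(29): queue = [29]
dequeue(): queue = []
enqueue(39): queue = [39]
dequeue(): queue = []
enqueue(17): queue = [17]
dequeue(): queue = []
enqueue(74): queue = [74]
enqueue(88): queue = [74, 88]
dequeue(): queue = [88]
enqueue(17): queue = [88, 17]
enqueue(2): queue = [88, 17, 2]
dequeue(): queue = [17, 2]
enqueue(66): queue = [17, 2, 66]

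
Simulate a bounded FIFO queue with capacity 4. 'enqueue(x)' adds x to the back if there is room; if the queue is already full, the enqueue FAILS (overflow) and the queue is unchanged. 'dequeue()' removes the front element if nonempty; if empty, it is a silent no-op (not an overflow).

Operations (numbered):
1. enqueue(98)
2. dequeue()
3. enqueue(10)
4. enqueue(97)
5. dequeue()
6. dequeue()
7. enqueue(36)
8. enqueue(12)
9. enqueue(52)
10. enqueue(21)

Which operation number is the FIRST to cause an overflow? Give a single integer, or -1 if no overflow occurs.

Answer: -1

Derivation:
1. enqueue(98): size=1
2. dequeue(): size=0
3. enqueue(10): size=1
4. enqueue(97): size=2
5. dequeue(): size=1
6. dequeue(): size=0
7. enqueue(36): size=1
8. enqueue(12): size=2
9. enqueue(52): size=3
10. enqueue(21): size=4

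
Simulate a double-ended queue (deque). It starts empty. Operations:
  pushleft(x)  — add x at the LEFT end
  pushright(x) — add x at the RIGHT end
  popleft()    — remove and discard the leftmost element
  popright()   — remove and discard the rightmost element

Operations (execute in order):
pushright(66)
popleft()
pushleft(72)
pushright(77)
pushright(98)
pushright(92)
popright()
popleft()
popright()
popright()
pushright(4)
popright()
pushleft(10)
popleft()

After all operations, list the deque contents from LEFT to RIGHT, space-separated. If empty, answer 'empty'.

pushright(66): [66]
popleft(): []
pushleft(72): [72]
pushright(77): [72, 77]
pushright(98): [72, 77, 98]
pushright(92): [72, 77, 98, 92]
popright(): [72, 77, 98]
popleft(): [77, 98]
popright(): [77]
popright(): []
pushright(4): [4]
popright(): []
pushleft(10): [10]
popleft(): []

Answer: empty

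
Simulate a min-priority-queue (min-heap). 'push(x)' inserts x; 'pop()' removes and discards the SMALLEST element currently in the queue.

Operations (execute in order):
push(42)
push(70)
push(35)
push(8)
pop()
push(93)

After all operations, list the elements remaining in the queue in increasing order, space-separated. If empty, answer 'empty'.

Answer: 35 42 70 93

Derivation:
push(42): heap contents = [42]
push(70): heap contents = [42, 70]
push(35): heap contents = [35, 42, 70]
push(8): heap contents = [8, 35, 42, 70]
pop() → 8: heap contents = [35, 42, 70]
push(93): heap contents = [35, 42, 70, 93]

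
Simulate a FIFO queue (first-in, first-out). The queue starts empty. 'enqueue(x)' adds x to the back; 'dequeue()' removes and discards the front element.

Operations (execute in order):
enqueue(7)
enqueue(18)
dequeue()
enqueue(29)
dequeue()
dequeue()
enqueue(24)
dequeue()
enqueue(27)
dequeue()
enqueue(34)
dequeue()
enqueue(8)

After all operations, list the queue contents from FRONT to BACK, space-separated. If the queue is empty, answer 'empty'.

Answer: 8

Derivation:
enqueue(7): [7]
enqueue(18): [7, 18]
dequeue(): [18]
enqueue(29): [18, 29]
dequeue(): [29]
dequeue(): []
enqueue(24): [24]
dequeue(): []
enqueue(27): [27]
dequeue(): []
enqueue(34): [34]
dequeue(): []
enqueue(8): [8]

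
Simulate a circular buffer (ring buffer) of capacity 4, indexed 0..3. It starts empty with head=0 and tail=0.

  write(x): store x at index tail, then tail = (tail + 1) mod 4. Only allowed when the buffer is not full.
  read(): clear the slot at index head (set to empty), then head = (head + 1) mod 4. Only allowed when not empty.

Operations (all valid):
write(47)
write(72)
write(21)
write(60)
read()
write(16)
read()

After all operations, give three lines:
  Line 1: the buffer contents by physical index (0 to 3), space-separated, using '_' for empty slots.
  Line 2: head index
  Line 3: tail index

write(47): buf=[47 _ _ _], head=0, tail=1, size=1
write(72): buf=[47 72 _ _], head=0, tail=2, size=2
write(21): buf=[47 72 21 _], head=0, tail=3, size=3
write(60): buf=[47 72 21 60], head=0, tail=0, size=4
read(): buf=[_ 72 21 60], head=1, tail=0, size=3
write(16): buf=[16 72 21 60], head=1, tail=1, size=4
read(): buf=[16 _ 21 60], head=2, tail=1, size=3

Answer: 16 _ 21 60
2
1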